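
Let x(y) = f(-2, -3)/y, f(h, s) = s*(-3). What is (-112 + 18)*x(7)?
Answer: -846/7 ≈ -120.86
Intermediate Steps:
f(h, s) = -3*s
x(y) = 9/y (x(y) = (-3*(-3))/y = 9/y)
(-112 + 18)*x(7) = (-112 + 18)*(9/7) = -846/7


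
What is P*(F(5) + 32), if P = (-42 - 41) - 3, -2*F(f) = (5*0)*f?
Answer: -2752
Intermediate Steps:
F(f) = 0 (F(f) = -5*0*f/2 = -0*f = -½*0 = 0)
P = -86 (P = -83 - 3 = -86)
P*(F(5) + 32) = -86*(0 + 32) = -86*32 = -2752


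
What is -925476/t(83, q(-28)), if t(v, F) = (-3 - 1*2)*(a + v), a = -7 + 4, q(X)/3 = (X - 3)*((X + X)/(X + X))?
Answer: 231369/100 ≈ 2313.7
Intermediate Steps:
q(X) = -9 + 3*X (q(X) = 3*((X - 3)*((X + X)/(X + X))) = 3*((-3 + X)*((2*X)/((2*X)))) = 3*((-3 + X)*((2*X)*(1/(2*X)))) = 3*((-3 + X)*1) = 3*(-3 + X) = -9 + 3*X)
a = -3
t(v, F) = 15 - 5*v (t(v, F) = (-3 - 1*2)*(-3 + v) = (-3 - 2)*(-3 + v) = -5*(-3 + v) = 15 - 5*v)
-925476/t(83, q(-28)) = -925476/(15 - 5*83) = -925476/(15 - 415) = -925476/(-400) = -925476*(-1/400) = 231369/100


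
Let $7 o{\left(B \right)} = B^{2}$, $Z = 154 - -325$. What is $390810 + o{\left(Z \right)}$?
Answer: $\frac{2965111}{7} \approx 4.2359 \cdot 10^{5}$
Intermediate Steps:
$Z = 479$ ($Z = 154 + 325 = 479$)
$o{\left(B \right)} = \frac{B^{2}}{7}$
$390810 + o{\left(Z \right)} = 390810 + \frac{479^{2}}{7} = 390810 + \frac{1}{7} \cdot 229441 = 390810 + \frac{229441}{7} = \frac{2965111}{7}$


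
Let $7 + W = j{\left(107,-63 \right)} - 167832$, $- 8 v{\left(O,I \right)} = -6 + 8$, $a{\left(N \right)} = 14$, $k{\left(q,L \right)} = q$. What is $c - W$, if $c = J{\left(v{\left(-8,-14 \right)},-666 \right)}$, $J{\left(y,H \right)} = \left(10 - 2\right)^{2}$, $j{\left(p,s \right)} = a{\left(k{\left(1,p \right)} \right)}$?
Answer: $167889$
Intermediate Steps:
$v{\left(O,I \right)} = - \frac{1}{4}$ ($v{\left(O,I \right)} = - \frac{-6 + 8}{8} = \left(- \frac{1}{8}\right) 2 = - \frac{1}{4}$)
$j{\left(p,s \right)} = 14$
$W = -167825$ ($W = -7 + \left(14 - 167832\right) = -7 - 167818 = -167825$)
$J{\left(y,H \right)} = 64$ ($J{\left(y,H \right)} = 8^{2} = 64$)
$c = 64$
$c - W = 64 - -167825 = 64 + 167825 = 167889$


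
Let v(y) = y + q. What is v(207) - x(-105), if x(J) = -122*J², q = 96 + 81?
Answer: 1345434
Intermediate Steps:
q = 177
v(y) = 177 + y (v(y) = y + 177 = 177 + y)
v(207) - x(-105) = (177 + 207) - (-122)*(-105)² = 384 - (-122)*11025 = 384 - 1*(-1345050) = 384 + 1345050 = 1345434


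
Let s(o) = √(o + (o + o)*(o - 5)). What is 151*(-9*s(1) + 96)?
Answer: 14496 - 1359*I*√7 ≈ 14496.0 - 3595.6*I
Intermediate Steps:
s(o) = √(o + 2*o*(-5 + o)) (s(o) = √(o + (2*o)*(-5 + o)) = √(o + 2*o*(-5 + o)))
151*(-9*s(1) + 96) = 151*(-9*√(-9 + 2*1) + 96) = 151*(-9*√(-9 + 2) + 96) = 151*(-9*I*√7 + 96) = 151*(96 - 9*I*√7) = 14496 - 1359*I*√7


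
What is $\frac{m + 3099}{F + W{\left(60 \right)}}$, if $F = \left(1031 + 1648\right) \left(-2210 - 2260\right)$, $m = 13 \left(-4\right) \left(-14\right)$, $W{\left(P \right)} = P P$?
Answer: $- \frac{3827}{11971530} \approx -0.00031968$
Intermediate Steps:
$W{\left(P \right)} = P^{2}$
$m = 728$ ($m = \left(-52\right) \left(-14\right) = 728$)
$F = -11975130$ ($F = 2679 \left(-4470\right) = -11975130$)
$\frac{m + 3099}{F + W{\left(60 \right)}} = \frac{728 + 3099}{-11975130 + 60^{2}} = \frac{3827}{-11975130 + 3600} = \frac{3827}{-11971530} = 3827 \left(- \frac{1}{11971530}\right) = - \frac{3827}{11971530}$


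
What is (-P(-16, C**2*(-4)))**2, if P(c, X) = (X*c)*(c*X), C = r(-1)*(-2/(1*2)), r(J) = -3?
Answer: 110075314176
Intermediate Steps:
C = 3 (C = -(-6)/(1*2) = -(-6)/2 = -3*(-1) = 3)
P(c, X) = X**2*c**2 (P(c, X) = (X*c)*(X*c) = X**2*c**2)
(-P(-16, C**2*(-4)))**2 = (-(3**2*(-4))**2*(-16)**2)**2 = (-(9*(-4))**2*256)**2 = (-(-36)**2*256)**2 = (-1296*256)**2 = (-1*331776)**2 = (-331776)**2 = 110075314176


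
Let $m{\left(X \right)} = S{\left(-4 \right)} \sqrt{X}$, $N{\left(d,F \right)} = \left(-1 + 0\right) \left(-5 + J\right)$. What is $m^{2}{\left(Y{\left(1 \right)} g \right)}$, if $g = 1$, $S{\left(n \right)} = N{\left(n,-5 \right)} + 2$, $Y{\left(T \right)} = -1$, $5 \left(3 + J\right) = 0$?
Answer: $-100$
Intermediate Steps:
$J = -3$ ($J = -3 + \frac{1}{5} \cdot 0 = -3 + 0 = -3$)
$N{\left(d,F \right)} = 8$ ($N{\left(d,F \right)} = \left(-1 + 0\right) \left(-5 - 3\right) = \left(-1\right) \left(-8\right) = 8$)
$S{\left(n \right)} = 10$ ($S{\left(n \right)} = 8 + 2 = 10$)
$m{\left(X \right)} = 10 \sqrt{X}$
$m^{2}{\left(Y{\left(1 \right)} g \right)} = \left(10 \sqrt{\left(-1\right) 1}\right)^{2} = \left(10 \sqrt{-1}\right)^{2} = \left(10 i\right)^{2} = -100$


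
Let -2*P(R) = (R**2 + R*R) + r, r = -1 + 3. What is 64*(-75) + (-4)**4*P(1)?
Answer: -5312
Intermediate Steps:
r = 2
P(R) = -1 - R**2 (P(R) = -((R**2 + R*R) + 2)/2 = -((R**2 + R**2) + 2)/2 = -(2*R**2 + 2)/2 = -(2 + 2*R**2)/2 = -1 - R**2)
64*(-75) + (-4)**4*P(1) = 64*(-75) + (-4)**4*(-1 - 1*1**2) = -4800 + 256*(-1 - 1*1) = -4800 + 256*(-1 - 1) = -4800 + 256*(-2) = -4800 - 512 = -5312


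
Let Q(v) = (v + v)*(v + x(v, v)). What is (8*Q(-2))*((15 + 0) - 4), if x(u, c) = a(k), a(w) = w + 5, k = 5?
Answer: -2816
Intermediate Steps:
a(w) = 5 + w
x(u, c) = 10 (x(u, c) = 5 + 5 = 10)
Q(v) = 2*v*(10 + v) (Q(v) = (v + v)*(v + 10) = (2*v)*(10 + v) = 2*v*(10 + v))
(8*Q(-2))*((15 + 0) - 4) = (8*(2*(-2)*(10 - 2)))*((15 + 0) - 4) = (8*(2*(-2)*8))*(15 - 4) = (8*(-32))*11 = -256*11 = -2816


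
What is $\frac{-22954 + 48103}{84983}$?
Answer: $\frac{25149}{84983} \approx 0.29593$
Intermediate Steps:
$\frac{-22954 + 48103}{84983} = 25149 \cdot \frac{1}{84983} = \frac{25149}{84983}$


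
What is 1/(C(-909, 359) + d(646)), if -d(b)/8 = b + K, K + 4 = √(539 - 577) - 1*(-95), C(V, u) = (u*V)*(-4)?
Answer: 324857/422128282404 + I*√38/211064141202 ≈ 7.6957e-7 + 2.9206e-11*I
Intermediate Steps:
C(V, u) = -4*V*u (C(V, u) = (V*u)*(-4) = -4*V*u)
K = 91 + I*√38 (K = -4 + (√(539 - 577) - 1*(-95)) = -4 + (√(-38) + 95) = -4 + (I*√38 + 95) = -4 + (95 + I*√38) = 91 + I*√38 ≈ 91.0 + 6.1644*I)
d(b) = -728 - 8*b - 8*I*√38 (d(b) = -8*(b + (91 + I*√38)) = -8*(91 + b + I*√38) = -728 - 8*b - 8*I*√38)
1/(C(-909, 359) + d(646)) = 1/(-4*(-909)*359 + (-728 - 8*646 - 8*I*√38)) = 1/(1305324 + (-728 - 5168 - 8*I*√38)) = 1/(1305324 + (-5896 - 8*I*√38)) = 1/(1299428 - 8*I*√38)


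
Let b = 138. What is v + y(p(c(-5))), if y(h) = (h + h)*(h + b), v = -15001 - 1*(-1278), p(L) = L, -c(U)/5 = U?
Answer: -5573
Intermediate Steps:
c(U) = -5*U
v = -13723 (v = -15001 + 1278 = -13723)
y(h) = 2*h*(138 + h) (y(h) = (h + h)*(h + 138) = (2*h)*(138 + h) = 2*h*(138 + h))
v + y(p(c(-5))) = -13723 + 2*(-5*(-5))*(138 - 5*(-5)) = -13723 + 2*25*(138 + 25) = -13723 + 2*25*163 = -13723 + 8150 = -5573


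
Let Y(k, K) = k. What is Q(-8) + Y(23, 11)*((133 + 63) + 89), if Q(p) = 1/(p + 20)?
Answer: 78661/12 ≈ 6555.1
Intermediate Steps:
Q(p) = 1/(20 + p)
Q(-8) + Y(23, 11)*((133 + 63) + 89) = 1/(20 - 8) + 23*((133 + 63) + 89) = 1/12 + 23*(196 + 89) = 1/12 + 23*285 = 1/12 + 6555 = 78661/12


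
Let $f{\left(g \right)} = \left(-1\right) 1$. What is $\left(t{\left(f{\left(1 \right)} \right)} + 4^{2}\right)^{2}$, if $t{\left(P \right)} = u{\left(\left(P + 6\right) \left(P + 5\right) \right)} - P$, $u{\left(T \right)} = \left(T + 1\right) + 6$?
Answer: $1936$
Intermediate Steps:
$u{\left(T \right)} = 7 + T$ ($u{\left(T \right)} = \left(1 + T\right) + 6 = 7 + T$)
$f{\left(g \right)} = -1$
$t{\left(P \right)} = 7 - P + \left(5 + P\right) \left(6 + P\right)$ ($t{\left(P \right)} = \left(7 + \left(P + 6\right) \left(P + 5\right)\right) - P = \left(7 + \left(6 + P\right) \left(5 + P\right)\right) - P = \left(7 + \left(5 + P\right) \left(6 + P\right)\right) - P = 7 - P + \left(5 + P\right) \left(6 + P\right)$)
$\left(t{\left(f{\left(1 \right)} \right)} + 4^{2}\right)^{2} = \left(\left(37 + \left(-1\right)^{2} + 10 \left(-1\right)\right) + 4^{2}\right)^{2} = \left(\left(37 + 1 - 10\right) + 16\right)^{2} = \left(28 + 16\right)^{2} = 44^{2} = 1936$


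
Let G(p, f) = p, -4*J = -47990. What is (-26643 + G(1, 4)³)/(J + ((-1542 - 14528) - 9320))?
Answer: 4844/2435 ≈ 1.9893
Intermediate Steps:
J = 23995/2 (J = -¼*(-47990) = 23995/2 ≈ 11998.)
(-26643 + G(1, 4)³)/(J + ((-1542 - 14528) - 9320)) = (-26643 + 1³)/(23995/2 + ((-1542 - 14528) - 9320)) = (-26643 + 1)/(23995/2 + (-16070 - 9320)) = -26642/(23995/2 - 25390) = -26642/(-26785/2) = -26642*(-2/26785) = 4844/2435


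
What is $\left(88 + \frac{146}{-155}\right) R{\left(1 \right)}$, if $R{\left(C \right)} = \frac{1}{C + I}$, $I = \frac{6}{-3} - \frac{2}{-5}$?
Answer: $- \frac{4498}{31} \approx -145.1$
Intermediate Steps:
$I = - \frac{8}{5}$ ($I = 6 \left(- \frac{1}{3}\right) - - \frac{2}{5} = -2 + \frac{2}{5} = - \frac{8}{5} \approx -1.6$)
$R{\left(C \right)} = \frac{1}{- \frac{8}{5} + C}$ ($R{\left(C \right)} = \frac{1}{C - \frac{8}{5}} = \frac{1}{- \frac{8}{5} + C}$)
$\left(88 + \frac{146}{-155}\right) R{\left(1 \right)} = \left(88 + \frac{146}{-155}\right) \frac{5}{-8 + 5 \cdot 1} = \left(88 + 146 \left(- \frac{1}{155}\right)\right) \frac{5}{-8 + 5} = \left(88 - \frac{146}{155}\right) \frac{5}{-3} = \frac{13494 \cdot 5 \left(- \frac{1}{3}\right)}{155} = \frac{13494}{155} \left(- \frac{5}{3}\right) = - \frac{4498}{31}$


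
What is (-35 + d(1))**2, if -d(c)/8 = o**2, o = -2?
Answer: 4489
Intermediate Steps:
d(c) = -32 (d(c) = -8*(-2)**2 = -8*4 = -32)
(-35 + d(1))**2 = (-35 - 32)**2 = (-67)**2 = 4489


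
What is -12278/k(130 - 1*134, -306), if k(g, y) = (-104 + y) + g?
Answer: 6139/207 ≈ 29.657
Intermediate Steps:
k(g, y) = -104 + g + y
-12278/k(130 - 1*134, -306) = -12278/(-104 + (130 - 1*134) - 306) = -12278/(-104 + (130 - 134) - 306) = -12278/(-104 - 4 - 306) = -12278/(-414) = -12278*(-1/414) = 6139/207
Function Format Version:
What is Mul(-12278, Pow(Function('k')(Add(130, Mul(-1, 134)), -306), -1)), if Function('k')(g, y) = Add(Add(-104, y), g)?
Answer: Rational(6139, 207) ≈ 29.657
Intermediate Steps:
Function('k')(g, y) = Add(-104, g, y)
Mul(-12278, Pow(Function('k')(Add(130, Mul(-1, 134)), -306), -1)) = Mul(-12278, Pow(Add(-104, Add(130, Mul(-1, 134)), -306), -1)) = Mul(-12278, Pow(Add(-104, Add(130, -134), -306), -1)) = Mul(-12278, Pow(Add(-104, -4, -306), -1)) = Mul(-12278, Pow(-414, -1)) = Mul(-12278, Rational(-1, 414)) = Rational(6139, 207)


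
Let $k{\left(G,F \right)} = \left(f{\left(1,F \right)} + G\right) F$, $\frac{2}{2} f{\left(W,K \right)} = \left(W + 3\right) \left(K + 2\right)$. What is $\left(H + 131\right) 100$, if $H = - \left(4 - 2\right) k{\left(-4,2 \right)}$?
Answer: $8300$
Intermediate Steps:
$f{\left(W,K \right)} = \left(2 + K\right) \left(3 + W\right)$ ($f{\left(W,K \right)} = \left(W + 3\right) \left(K + 2\right) = \left(3 + W\right) \left(2 + K\right) = \left(2 + K\right) \left(3 + W\right)$)
$k{\left(G,F \right)} = F \left(8 + G + 4 F\right)$ ($k{\left(G,F \right)} = \left(\left(6 + 2 \cdot 1 + 3 F + F 1\right) + G\right) F = \left(\left(6 + 2 + 3 F + F\right) + G\right) F = \left(\left(8 + 4 F\right) + G\right) F = \left(8 + G + 4 F\right) F = F \left(8 + G + 4 F\right)$)
$H = -48$ ($H = - \left(4 - 2\right) 2 \left(8 - 4 + 4 \cdot 2\right) = - 2 \cdot 2 \left(8 - 4 + 8\right) = - 2 \cdot 2 \cdot 12 = - 2 \cdot 24 = \left(-1\right) 48 = -48$)
$\left(H + 131\right) 100 = \left(-48 + 131\right) 100 = 83 \cdot 100 = 8300$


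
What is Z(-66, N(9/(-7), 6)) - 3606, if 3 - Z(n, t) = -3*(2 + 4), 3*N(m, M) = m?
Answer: -3585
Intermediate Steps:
N(m, M) = m/3
Z(n, t) = 21 (Z(n, t) = 3 - (-3)*(2 + 4) = 3 - (-3)*6 = 3 - 1*(-18) = 3 + 18 = 21)
Z(-66, N(9/(-7), 6)) - 3606 = 21 - 3606 = -3585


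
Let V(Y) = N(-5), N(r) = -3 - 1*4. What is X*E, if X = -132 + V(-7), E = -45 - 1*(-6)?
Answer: 5421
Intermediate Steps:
N(r) = -7 (N(r) = -3 - 4 = -7)
E = -39 (E = -45 + 6 = -39)
V(Y) = -7
X = -139 (X = -132 - 7 = -139)
X*E = -139*(-39) = 5421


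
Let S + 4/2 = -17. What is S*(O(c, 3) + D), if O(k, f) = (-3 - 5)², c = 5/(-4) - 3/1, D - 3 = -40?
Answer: -513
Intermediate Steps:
D = -37 (D = 3 - 40 = -37)
S = -19 (S = -2 - 17 = -19)
c = -17/4 (c = 5*(-¼) - 3*1 = -5/4 - 3 = -17/4 ≈ -4.2500)
O(k, f) = 64 (O(k, f) = (-8)² = 64)
S*(O(c, 3) + D) = -19*(64 - 37) = -19*27 = -513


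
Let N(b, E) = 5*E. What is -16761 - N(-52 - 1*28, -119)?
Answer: -16166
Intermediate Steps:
-16761 - N(-52 - 1*28, -119) = -16761 - 5*(-119) = -16761 - 1*(-595) = -16761 + 595 = -16166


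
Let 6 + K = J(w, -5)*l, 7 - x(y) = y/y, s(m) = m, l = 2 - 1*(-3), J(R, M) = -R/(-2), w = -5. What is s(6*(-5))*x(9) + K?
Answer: -397/2 ≈ -198.50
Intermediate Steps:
J(R, M) = R/2 (J(R, M) = -R*(-1)/2 = -(-1)*R/2 = R/2)
l = 5 (l = 2 + 3 = 5)
x(y) = 6 (x(y) = 7 - y/y = 7 - 1*1 = 7 - 1 = 6)
K = -37/2 (K = -6 + ((½)*(-5))*5 = -6 - 5/2*5 = -6 - 25/2 = -37/2 ≈ -18.500)
s(6*(-5))*x(9) + K = (6*(-5))*6 - 37/2 = -30*6 - 37/2 = -180 - 37/2 = -397/2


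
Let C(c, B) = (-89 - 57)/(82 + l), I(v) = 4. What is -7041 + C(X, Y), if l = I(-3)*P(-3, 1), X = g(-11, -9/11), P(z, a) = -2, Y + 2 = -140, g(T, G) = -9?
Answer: -260590/37 ≈ -7043.0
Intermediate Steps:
Y = -142 (Y = -2 - 140 = -142)
X = -9
l = -8 (l = 4*(-2) = -8)
C(c, B) = -73/37 (C(c, B) = (-89 - 57)/(82 - 8) = -146/74 = -146*1/74 = -73/37)
-7041 + C(X, Y) = -7041 - 73/37 = -260590/37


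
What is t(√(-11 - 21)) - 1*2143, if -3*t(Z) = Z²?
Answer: -6397/3 ≈ -2132.3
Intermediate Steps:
t(Z) = -Z²/3
t(√(-11 - 21)) - 1*2143 = -(√(-11 - 21))²/3 - 1*2143 = -(√(-32))²/3 - 2143 = -(4*I*√2)²/3 - 2143 = -⅓*(-32) - 2143 = 32/3 - 2143 = -6397/3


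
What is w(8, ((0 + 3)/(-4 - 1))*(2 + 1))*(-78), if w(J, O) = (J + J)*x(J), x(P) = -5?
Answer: 6240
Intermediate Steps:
w(J, O) = -10*J (w(J, O) = (J + J)*(-5) = (2*J)*(-5) = -10*J)
w(8, ((0 + 3)/(-4 - 1))*(2 + 1))*(-78) = -10*8*(-78) = -80*(-78) = 6240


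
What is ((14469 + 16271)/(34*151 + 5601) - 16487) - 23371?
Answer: -85568978/2147 ≈ -39855.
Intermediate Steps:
((14469 + 16271)/(34*151 + 5601) - 16487) - 23371 = (30740/(5134 + 5601) - 16487) - 23371 = (30740/10735 - 16487) - 23371 = (30740*(1/10735) - 16487) - 23371 = (6148/2147 - 16487) - 23371 = -35391441/2147 - 23371 = -85568978/2147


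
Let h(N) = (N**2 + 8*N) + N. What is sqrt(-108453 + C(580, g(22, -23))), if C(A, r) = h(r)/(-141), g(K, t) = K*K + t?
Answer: I*sqrt(989907)/3 ≈ 331.65*I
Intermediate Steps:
h(N) = N**2 + 9*N
g(K, t) = t + K**2 (g(K, t) = K**2 + t = t + K**2)
C(A, r) = -r*(9 + r)/141 (C(A, r) = (r*(9 + r))/(-141) = (r*(9 + r))*(-1/141) = -r*(9 + r)/141)
sqrt(-108453 + C(580, g(22, -23))) = sqrt(-108453 - (-23 + 22**2)*(9 + (-23 + 22**2))/141) = sqrt(-108453 - (-23 + 484)*(9 + (-23 + 484))/141) = sqrt(-108453 - 1/141*461*(9 + 461)) = sqrt(-108453 - 1/141*461*470) = sqrt(-108453 - 4610/3) = sqrt(-329969/3) = I*sqrt(989907)/3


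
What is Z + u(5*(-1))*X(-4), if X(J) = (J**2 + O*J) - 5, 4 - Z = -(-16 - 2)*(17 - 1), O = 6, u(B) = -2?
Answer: -258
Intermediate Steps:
Z = -284 (Z = 4 - (-1)*(-16 - 2)*(17 - 1) = 4 - (-1)*(-18*16) = 4 - (-1)*(-288) = 4 - 1*288 = 4 - 288 = -284)
X(J) = -5 + J**2 + 6*J (X(J) = (J**2 + 6*J) - 5 = -5 + J**2 + 6*J)
Z + u(5*(-1))*X(-4) = -284 - 2*(-5 + (-4)**2 + 6*(-4)) = -284 - 2*(-5 + 16 - 24) = -284 - 2*(-13) = -284 + 26 = -258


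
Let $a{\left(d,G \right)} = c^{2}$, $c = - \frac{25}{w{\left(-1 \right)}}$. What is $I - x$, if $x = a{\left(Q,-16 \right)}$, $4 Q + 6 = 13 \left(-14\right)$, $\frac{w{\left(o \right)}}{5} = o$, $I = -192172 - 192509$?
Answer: $-384706$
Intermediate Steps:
$I = -384681$ ($I = -192172 - 192509 = -384681$)
$w{\left(o \right)} = 5 o$
$c = 5$ ($c = - \frac{25}{5 \left(-1\right)} = - \frac{25}{-5} = \left(-25\right) \left(- \frac{1}{5}\right) = 5$)
$Q = -47$ ($Q = - \frac{3}{2} + \frac{13 \left(-14\right)}{4} = - \frac{3}{2} + \frac{1}{4} \left(-182\right) = - \frac{3}{2} - \frac{91}{2} = -47$)
$a{\left(d,G \right)} = 25$ ($a{\left(d,G \right)} = 5^{2} = 25$)
$x = 25$
$I - x = -384681 - 25 = -384706$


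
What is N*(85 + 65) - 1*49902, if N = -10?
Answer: -51402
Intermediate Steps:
N*(85 + 65) - 1*49902 = -10*(85 + 65) - 1*49902 = -10*150 - 49902 = -1500 - 49902 = -51402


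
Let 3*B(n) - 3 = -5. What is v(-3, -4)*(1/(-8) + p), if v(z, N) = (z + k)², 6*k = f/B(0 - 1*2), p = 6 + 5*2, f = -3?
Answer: 10287/128 ≈ 80.367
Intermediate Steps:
B(n) = -⅔ (B(n) = 1 + (⅓)*(-5) = 1 - 5/3 = -⅔)
p = 16 (p = 6 + 10 = 16)
k = ¾ (k = (-3/(-⅔))/6 = (-3*(-3/2))/6 = (⅙)*(9/2) = ¾ ≈ 0.75000)
v(z, N) = (¾ + z)² (v(z, N) = (z + ¾)² = (¾ + z)²)
v(-3, -4)*(1/(-8) + p) = ((3 + 4*(-3))²/16)*(1/(-8) + 16) = ((3 - 12)²/16)*(-⅛ + 16) = ((1/16)*(-9)²)*(127/8) = ((1/16)*81)*(127/8) = (81/16)*(127/8) = 10287/128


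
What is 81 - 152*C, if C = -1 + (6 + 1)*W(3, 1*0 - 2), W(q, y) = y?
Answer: 2361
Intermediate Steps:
C = -15 (C = -1 + (6 + 1)*(1*0 - 2) = -1 + 7*(0 - 2) = -1 + 7*(-2) = -1 - 14 = -15)
81 - 152*C = 81 - 152*(-15) = 81 + 2280 = 2361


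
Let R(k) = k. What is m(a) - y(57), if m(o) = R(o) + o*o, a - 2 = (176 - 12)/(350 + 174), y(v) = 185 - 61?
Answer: -1996462/17161 ≈ -116.34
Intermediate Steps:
y(v) = 124
a = 303/131 (a = 2 + (176 - 12)/(350 + 174) = 2 + 164/524 = 2 + 164*(1/524) = 2 + 41/131 = 303/131 ≈ 2.3130)
m(o) = o + o**2 (m(o) = o + o*o = o + o**2)
m(a) - y(57) = 303*(1 + 303/131)/131 - 1*124 = (303/131)*(434/131) - 124 = 131502/17161 - 124 = -1996462/17161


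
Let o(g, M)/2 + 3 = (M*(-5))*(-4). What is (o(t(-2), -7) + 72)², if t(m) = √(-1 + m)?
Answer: 45796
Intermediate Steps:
o(g, M) = -6 + 40*M (o(g, M) = -6 + 2*((M*(-5))*(-4)) = -6 + 2*(-5*M*(-4)) = -6 + 2*(20*M) = -6 + 40*M)
(o(t(-2), -7) + 72)² = ((-6 + 40*(-7)) + 72)² = ((-6 - 280) + 72)² = (-286 + 72)² = (-214)² = 45796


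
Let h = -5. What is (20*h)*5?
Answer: -500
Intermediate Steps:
(20*h)*5 = (20*(-5))*5 = -100*5 = -500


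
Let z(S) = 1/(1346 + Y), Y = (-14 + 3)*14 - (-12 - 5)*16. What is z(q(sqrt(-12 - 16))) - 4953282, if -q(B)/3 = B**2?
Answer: -7251604847/1464 ≈ -4.9533e+6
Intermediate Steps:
Y = 118 (Y = -11*14 - (-17)*16 = -154 - 1*(-272) = -154 + 272 = 118)
q(B) = -3*B**2
z(S) = 1/1464 (z(S) = 1/(1346 + 118) = 1/1464)
z(q(sqrt(-12 - 16))) - 4953282 = 1/1464 - 4953282 = -7251604847/1464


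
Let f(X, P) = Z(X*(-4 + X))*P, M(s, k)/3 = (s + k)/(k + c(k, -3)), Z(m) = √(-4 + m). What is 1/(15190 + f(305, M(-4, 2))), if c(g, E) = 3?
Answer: 189875/2882548832 + 15*√91801/2882548832 ≈ 6.7447e-5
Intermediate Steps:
M(s, k) = 3*(k + s)/(3 + k) (M(s, k) = 3*((s + k)/(k + 3)) = 3*((k + s)/(3 + k)) = 3*(k + s)/(3 + k))
f(X, P) = P*√(-4 + X*(-4 + X)) (f(X, P) = √(-4 + X*(-4 + X))*P = P*√(-4 + X*(-4 + X)))
1/(15190 + f(305, M(-4, 2))) = 1/(15190 + (3*(2 - 4)/(3 + 2))*√(-4 + 305*(-4 + 305))) = 1/(15190 + (3*(-2)/5)*√(-4 + 305*301)) = 1/(15190 + (3*(⅕)*(-2))*√(-4 + 91805)) = 1/(15190 - 6*√91801/5)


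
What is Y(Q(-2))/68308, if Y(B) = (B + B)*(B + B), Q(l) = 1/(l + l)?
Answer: 1/273232 ≈ 3.6599e-6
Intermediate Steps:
Q(l) = 1/(2*l)
Y(B) = 4*B**2 (Y(B) = (2*B)*(2*B) = 4*B**2)
Y(Q(-2))/68308 = (4*((1/2)/(-2))**2)/68308 = (4*((1/2)*(-1/2))**2)*(1/68308) = (4*(-1/4)**2)*(1/68308) = (4*(1/16))*(1/68308) = (1/4)*(1/68308) = 1/273232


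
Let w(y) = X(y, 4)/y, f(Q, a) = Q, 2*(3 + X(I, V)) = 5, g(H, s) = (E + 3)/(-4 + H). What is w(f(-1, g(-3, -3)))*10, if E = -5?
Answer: 5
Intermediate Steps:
g(H, s) = -2/(-4 + H) (g(H, s) = (-5 + 3)/(-4 + H) = -2/(-4 + H))
X(I, V) = -1/2 (X(I, V) = -3 + (1/2)*5 = -3 + 5/2 = -1/2)
w(y) = -1/(2*y)
w(f(-1, g(-3, -3)))*10 = -1/2/(-1)*10 = -1/2*(-1)*10 = (1/2)*10 = 5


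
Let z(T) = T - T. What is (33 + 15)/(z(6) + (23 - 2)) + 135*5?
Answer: 4741/7 ≈ 677.29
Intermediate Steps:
z(T) = 0
(33 + 15)/(z(6) + (23 - 2)) + 135*5 = (33 + 15)/(0 + (23 - 2)) + 135*5 = 48/(0 + 21) + 675 = 48/21 + 675 = 48*(1/21) + 675 = 16/7 + 675 = 4741/7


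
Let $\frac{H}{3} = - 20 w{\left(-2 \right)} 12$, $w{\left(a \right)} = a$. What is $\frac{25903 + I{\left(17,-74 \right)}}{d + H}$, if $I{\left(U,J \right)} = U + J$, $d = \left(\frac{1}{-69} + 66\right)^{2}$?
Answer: $\frac{123052806}{27585649} \approx 4.4608$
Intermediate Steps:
$d = \frac{20729809}{4761}$ ($d = \left(- \frac{1}{69} + 66\right)^{2} = \left(\frac{4553}{69}\right)^{2} = \frac{20729809}{4761} \approx 4354.1$)
$H = 1440$ ($H = 3 \left(-20\right) \left(-2\right) 12 = 3 \cdot 40 \cdot 12 = 3 \cdot 480 = 1440$)
$I{\left(U,J \right)} = J + U$
$\frac{25903 + I{\left(17,-74 \right)}}{d + H} = \frac{25903 + \left(-74 + 17\right)}{\frac{20729809}{4761} + 1440} = \frac{25903 - 57}{\frac{27585649}{4761}} = 25846 \cdot \frac{4761}{27585649} = \frac{123052806}{27585649}$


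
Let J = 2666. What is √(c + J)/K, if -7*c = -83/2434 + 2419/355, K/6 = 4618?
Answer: √97498126233851910/167591560920 ≈ 0.0018631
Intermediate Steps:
K = 27708 (K = 6*4618 = 27708)
c = -5858381/6048490 (c = -(-83/2434 + 2419/355)/7 = -⅐*5858381/864070 = -5858381/6048490 ≈ -0.96857)
√(c + J)/K = √(-5858381/6048490 + 2666)/27708 = √(16119415959/6048490)*(1/27708) = (√97498126233851910/6048490)*(1/27708) = √97498126233851910/167591560920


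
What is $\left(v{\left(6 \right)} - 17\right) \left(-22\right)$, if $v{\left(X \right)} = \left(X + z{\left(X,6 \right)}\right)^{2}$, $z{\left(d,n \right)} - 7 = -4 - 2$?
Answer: $-704$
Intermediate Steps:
$z{\left(d,n \right)} = 1$ ($z{\left(d,n \right)} = 7 - 6 = 1$)
$v{\left(X \right)} = \left(1 + X\right)^{2}$ ($v{\left(X \right)} = \left(X + 1\right)^{2} = \left(1 + X\right)^{2}$)
$\left(v{\left(6 \right)} - 17\right) \left(-22\right) = \left(\left(1 + 6\right)^{2} - 17\right) \left(-22\right) = \left(7^{2} - 17\right) \left(-22\right) = \left(49 - 17\right) \left(-22\right) = 32 \left(-22\right) = -704$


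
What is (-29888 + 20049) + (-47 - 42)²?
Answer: -1918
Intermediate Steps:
(-29888 + 20049) + (-47 - 42)² = -9839 + (-89)² = -9839 + 7921 = -1918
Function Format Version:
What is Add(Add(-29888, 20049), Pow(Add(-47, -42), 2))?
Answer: -1918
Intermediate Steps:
Add(Add(-29888, 20049), Pow(Add(-47, -42), 2)) = Add(-9839, Pow(-89, 2)) = Add(-9839, 7921) = -1918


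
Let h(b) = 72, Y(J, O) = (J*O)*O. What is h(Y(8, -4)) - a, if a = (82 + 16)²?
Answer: -9532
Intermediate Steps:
Y(J, O) = J*O²
a = 9604 (a = 98² = 9604)
h(Y(8, -4)) - a = 72 - 1*9604 = 72 - 9604 = -9532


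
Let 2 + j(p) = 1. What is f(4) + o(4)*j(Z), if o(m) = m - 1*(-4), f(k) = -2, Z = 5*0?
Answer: -10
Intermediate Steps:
Z = 0
j(p) = -1 (j(p) = -2 + 1 = -1)
o(m) = 4 + m (o(m) = m + 4 = 4 + m)
f(4) + o(4)*j(Z) = -2 + (4 + 4)*(-1) = -2 + 8*(-1) = -2 - 8 = -10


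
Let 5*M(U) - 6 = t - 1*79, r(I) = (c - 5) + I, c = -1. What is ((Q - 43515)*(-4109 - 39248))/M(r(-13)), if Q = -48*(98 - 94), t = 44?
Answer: -9475021995/29 ≈ -3.2673e+8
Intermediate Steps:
Q = -192 (Q = -48*4 = -192)
r(I) = -6 + I (r(I) = (-1 - 5) + I = -6 + I)
M(U) = -29/5 (M(U) = 6/5 + (44 - 1*79)/5 = 6/5 + (44 - 79)/5 = 6/5 + (⅕)*(-35) = 6/5 - 7 = -29/5)
((Q - 43515)*(-4109 - 39248))/M(r(-13)) = ((-192 - 43515)*(-4109 - 39248))/(-29/5) = -43707*(-43357)*(-5/29) = 1895004399*(-5/29) = -9475021995/29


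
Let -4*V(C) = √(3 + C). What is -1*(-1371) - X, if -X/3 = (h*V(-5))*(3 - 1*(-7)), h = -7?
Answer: 1371 + 105*I*√2/2 ≈ 1371.0 + 74.246*I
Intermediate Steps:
V(C) = -√(3 + C)/4
X = -105*I*√2/2 (X = -3*(-(-7)*√(3 - 5)/4)*(3 - 1*(-7)) = -3*(-(-7)*√(-2)/4)*(3 + 7) = -3*(-(-7)*I*√2/4)*10 = -3*7*I*√2/4*10 = -105*I*√2/2 ≈ -74.246*I)
-1*(-1371) - X = -1*(-1371) - (-105)*I*√2/2 = 1371 + 105*I*√2/2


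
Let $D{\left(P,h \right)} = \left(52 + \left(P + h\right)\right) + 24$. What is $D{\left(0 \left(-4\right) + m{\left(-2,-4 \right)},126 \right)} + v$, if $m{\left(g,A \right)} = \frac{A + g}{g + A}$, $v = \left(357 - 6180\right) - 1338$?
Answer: $-6958$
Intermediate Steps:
$v = -7161$ ($v = -5823 - 1338 = -7161$)
$m{\left(g,A \right)} = 1$ ($m{\left(g,A \right)} = \frac{A + g}{A + g} = 1$)
$D{\left(P,h \right)} = 76 + P + h$ ($D{\left(P,h \right)} = \left(52 + P + h\right) + 24 = 76 + P + h$)
$D{\left(0 \left(-4\right) + m{\left(-2,-4 \right)},126 \right)} + v = \left(76 + \left(0 \left(-4\right) + 1\right) + 126\right) - 7161 = \left(76 + \left(0 + 1\right) + 126\right) - 7161 = \left(76 + 1 + 126\right) - 7161 = 203 - 7161 = -6958$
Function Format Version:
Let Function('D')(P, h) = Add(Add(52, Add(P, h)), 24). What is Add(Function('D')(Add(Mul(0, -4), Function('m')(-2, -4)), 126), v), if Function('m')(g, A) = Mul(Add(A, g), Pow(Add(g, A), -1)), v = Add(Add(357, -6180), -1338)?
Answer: -6958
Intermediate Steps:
v = -7161 (v = Add(-5823, -1338) = -7161)
Function('m')(g, A) = 1 (Function('m')(g, A) = Mul(Add(A, g), Pow(Add(A, g), -1)) = 1)
Function('D')(P, h) = Add(76, P, h) (Function('D')(P, h) = Add(Add(52, P, h), 24) = Add(76, P, h))
Add(Function('D')(Add(Mul(0, -4), Function('m')(-2, -4)), 126), v) = Add(Add(76, Add(Mul(0, -4), 1), 126), -7161) = Add(Add(76, Add(0, 1), 126), -7161) = Add(Add(76, 1, 126), -7161) = Add(203, -7161) = -6958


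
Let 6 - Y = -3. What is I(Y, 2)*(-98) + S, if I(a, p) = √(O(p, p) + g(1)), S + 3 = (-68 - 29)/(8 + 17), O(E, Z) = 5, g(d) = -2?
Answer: -172/25 - 98*√3 ≈ -176.62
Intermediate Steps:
Y = 9 (Y = 6 - 1*(-3) = 6 + 3 = 9)
S = -172/25 (S = -3 + (-68 - 29)/(8 + 17) = -3 - 97/25 = -172/25 ≈ -6.8800)
I(a, p) = √3 (I(a, p) = √(5 - 2) = √3)
I(Y, 2)*(-98) + S = √3*(-98) - 172/25 = -98*√3 - 172/25 = -172/25 - 98*√3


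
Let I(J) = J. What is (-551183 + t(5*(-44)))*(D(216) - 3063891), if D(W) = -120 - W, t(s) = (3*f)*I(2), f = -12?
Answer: 1689170454885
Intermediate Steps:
t(s) = -72 (t(s) = (3*(-12))*2 = -36*2 = -72)
(-551183 + t(5*(-44)))*(D(216) - 3063891) = (-551183 - 72)*((-120 - 1*216) - 3063891) = -551255*((-120 - 216) - 3063891) = -551255*(-336 - 3063891) = -551255*(-3064227) = 1689170454885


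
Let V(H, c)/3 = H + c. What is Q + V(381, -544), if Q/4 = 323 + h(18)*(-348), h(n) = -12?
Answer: 17507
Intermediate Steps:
V(H, c) = 3*H + 3*c (V(H, c) = 3*(H + c) = 3*H + 3*c)
Q = 17996 (Q = 4*(323 - 12*(-348)) = 4*(323 + 4176) = 4*4499 = 17996)
Q + V(381, -544) = 17996 + (3*381 + 3*(-544)) = 17996 + (1143 - 1632) = 17996 - 489 = 17507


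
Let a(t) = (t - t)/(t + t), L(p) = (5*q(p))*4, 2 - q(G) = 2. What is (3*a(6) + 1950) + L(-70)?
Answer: 1950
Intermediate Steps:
q(G) = 0 (q(G) = 2 - 1*2 = 2 - 2 = 0)
L(p) = 0 (L(p) = (5*0)*4 = 0*4 = 0)
a(t) = 0 (a(t) = 0/(2*t) = (1/(2*t))*0 = 0)
(3*a(6) + 1950) + L(-70) = (3*0 + 1950) + 0 = (0 + 1950) + 0 = 1950 + 0 = 1950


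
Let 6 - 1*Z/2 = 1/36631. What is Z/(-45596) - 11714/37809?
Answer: -9790829835197/31574807758242 ≈ -0.31008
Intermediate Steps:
Z = 439570/36631 (Z = 12 - 2/36631 = 439570/36631 ≈ 12.000)
Z/(-45596) - 11714/37809 = (439570/36631)/(-45596) - 11714/37809 = (439570/36631)*(-1/45596) - 11714*1/37809 = -219785/835113538 - 11714/37809 = -9790829835197/31574807758242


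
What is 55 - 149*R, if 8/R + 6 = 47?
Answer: 1063/41 ≈ 25.927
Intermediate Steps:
R = 8/41 (R = 8/(-6 + 47) = 8/41 ≈ 0.19512)
55 - 149*R = 55 - 149*8/41 = 55 - 1192/41 = 1063/41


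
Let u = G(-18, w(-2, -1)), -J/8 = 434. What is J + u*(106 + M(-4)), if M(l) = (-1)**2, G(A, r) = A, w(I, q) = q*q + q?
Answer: -5398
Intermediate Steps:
w(I, q) = q + q**2 (w(I, q) = q**2 + q = q + q**2)
J = -3472 (J = -8*434 = -3472)
M(l) = 1
u = -18
J + u*(106 + M(-4)) = -3472 - 18*(106 + 1) = -3472 - 18*107 = -3472 - 1926 = -5398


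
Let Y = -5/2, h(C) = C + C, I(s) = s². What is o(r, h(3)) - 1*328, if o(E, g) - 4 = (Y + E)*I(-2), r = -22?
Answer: -422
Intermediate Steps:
h(C) = 2*C
Y = -5/2 (Y = -5*½ = -5/2 ≈ -2.5000)
o(E, g) = -6 + 4*E (o(E, g) = 4 + (-5/2 + E)*(-2)² = 4 + (-5/2 + E)*4 = 4 + (-10 + 4*E) = -6 + 4*E)
o(r, h(3)) - 1*328 = (-6 + 4*(-22)) - 1*328 = (-6 - 88) - 328 = -94 - 328 = -422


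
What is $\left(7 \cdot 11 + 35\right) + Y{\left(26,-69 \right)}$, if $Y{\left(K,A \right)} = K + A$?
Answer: $69$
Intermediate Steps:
$Y{\left(K,A \right)} = A + K$
$\left(7 \cdot 11 + 35\right) + Y{\left(26,-69 \right)} = \left(7 \cdot 11 + 35\right) + \left(-69 + 26\right) = \left(77 + 35\right) - 43 = 112 - 43 = 69$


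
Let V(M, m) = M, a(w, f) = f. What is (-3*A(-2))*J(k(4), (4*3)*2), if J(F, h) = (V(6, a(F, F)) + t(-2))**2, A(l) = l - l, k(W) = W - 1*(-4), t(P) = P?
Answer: 0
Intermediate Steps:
k(W) = 4 + W (k(W) = W + 4 = 4 + W)
A(l) = 0
J(F, h) = 16 (J(F, h) = (6 - 2)**2 = 4**2 = 16)
(-3*A(-2))*J(k(4), (4*3)*2) = -3*0*16 = 0*16 = 0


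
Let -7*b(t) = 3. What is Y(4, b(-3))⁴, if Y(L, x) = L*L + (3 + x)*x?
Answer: 283982410000/5764801 ≈ 49261.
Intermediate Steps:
b(t) = -3/7 (b(t) = -⅐*3 = -3/7)
Y(L, x) = L² + x*(3 + x)
Y(4, b(-3))⁴ = (4² + (-3/7)² + 3*(-3/7))⁴ = (16 + 9/49 - 9/7)⁴ = (730/49)⁴ = 283982410000/5764801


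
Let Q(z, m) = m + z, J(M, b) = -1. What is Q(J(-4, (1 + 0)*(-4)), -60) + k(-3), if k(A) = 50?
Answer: -11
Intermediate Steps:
Q(J(-4, (1 + 0)*(-4)), -60) + k(-3) = (-60 - 1) + 50 = -61 + 50 = -11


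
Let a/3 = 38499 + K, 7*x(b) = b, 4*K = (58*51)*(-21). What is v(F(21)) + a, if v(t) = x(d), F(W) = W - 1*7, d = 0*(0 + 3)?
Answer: 137817/2 ≈ 68909.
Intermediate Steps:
K = -31059/2 (K = ((58*51)*(-21))/4 = (2958*(-21))/4 = (¼)*(-62118) = -31059/2 ≈ -15530.)
d = 0 (d = 0*3 = 0)
F(W) = -7 + W (F(W) = W - 7 = -7 + W)
x(b) = b/7
v(t) = 0 (v(t) = (⅐)*0 = 0)
a = 137817/2 (a = 3*(38499 - 31059/2) = 3*(45939/2) = 137817/2 ≈ 68909.)
v(F(21)) + a = 0 + 137817/2 = 137817/2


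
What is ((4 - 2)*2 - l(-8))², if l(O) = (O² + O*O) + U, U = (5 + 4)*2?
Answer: 20164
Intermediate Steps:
U = 18 (U = 9*2 = 18)
l(O) = 18 + 2*O² (l(O) = (O² + O*O) + 18 = (O² + O²) + 18 = 2*O² + 18 = 18 + 2*O²)
((4 - 2)*2 - l(-8))² = ((4 - 2)*2 - (18 + 2*(-8)²))² = (2*2 - (18 + 2*64))² = (4 - (18 + 128))² = (4 - 1*146)² = (4 - 146)² = (-142)² = 20164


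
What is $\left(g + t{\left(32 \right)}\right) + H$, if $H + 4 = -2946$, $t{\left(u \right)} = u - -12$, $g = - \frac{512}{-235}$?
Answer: $- \frac{682398}{235} \approx -2903.8$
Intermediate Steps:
$g = \frac{512}{235}$ ($g = \left(-512\right) \left(- \frac{1}{235}\right) = \frac{512}{235} \approx 2.1787$)
$t{\left(u \right)} = 12 + u$ ($t{\left(u \right)} = u + 12 = 12 + u$)
$H = -2950$ ($H = -4 - 2946 = -2950$)
$\left(g + t{\left(32 \right)}\right) + H = \left(\frac{512}{235} + \left(12 + 32\right)\right) - 2950 = \left(\frac{512}{235} + 44\right) - 2950 = \frac{10852}{235} - 2950 = - \frac{682398}{235}$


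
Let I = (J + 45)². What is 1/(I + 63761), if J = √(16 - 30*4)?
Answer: -I/(-65682*I + 180*√26) ≈ 1.5222e-5 - 2.1271e-7*I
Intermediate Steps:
J = 2*I*√26 (J = √(16 - 120) = √(-104) = 2*I*√26 ≈ 10.198*I)
I = (45 + 2*I*√26)² (I = (2*I*√26 + 45)² = (45 + 2*I*√26)² ≈ 1921.0 + 917.82*I)
1/(I + 63761) = 1/((1921 + 180*I*√26) + 63761) = 1/(65682 + 180*I*√26)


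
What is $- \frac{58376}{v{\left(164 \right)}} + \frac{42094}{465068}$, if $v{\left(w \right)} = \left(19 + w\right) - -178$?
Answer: $- \frac{13566806817}{83944774} \approx -161.62$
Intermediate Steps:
$v{\left(w \right)} = 197 + w$ ($v{\left(w \right)} = \left(19 + w\right) + 178 = 197 + w$)
$- \frac{58376}{v{\left(164 \right)}} + \frac{42094}{465068} = - \frac{58376}{197 + 164} + \frac{42094}{465068} = - \frac{58376}{361} + 42094 \cdot \frac{1}{465068} = \left(-58376\right) \frac{1}{361} + \frac{21047}{232534} = - \frac{58376}{361} + \frac{21047}{232534} = - \frac{13566806817}{83944774}$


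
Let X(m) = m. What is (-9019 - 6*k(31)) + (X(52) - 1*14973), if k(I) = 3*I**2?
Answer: -41238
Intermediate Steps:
(-9019 - 6*k(31)) + (X(52) - 1*14973) = (-9019 - 18*31**2) + (52 - 1*14973) = (-9019 - 18*961) + (52 - 14973) = (-9019 - 6*2883) - 14921 = (-9019 - 17298) - 14921 = -26317 - 14921 = -41238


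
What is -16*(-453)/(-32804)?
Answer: -1812/8201 ≈ -0.22095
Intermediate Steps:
-16*(-453)/(-32804) = 7248*(-1/32804) = -1812/8201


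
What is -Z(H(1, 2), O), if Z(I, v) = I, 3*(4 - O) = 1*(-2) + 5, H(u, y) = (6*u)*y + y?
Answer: -14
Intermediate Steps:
H(u, y) = y + 6*u*y (H(u, y) = 6*u*y + y = y + 6*u*y)
O = 3 (O = 4 - (1*(-2) + 5)/3 = 4 - (-2 + 5)/3 = 4 - ⅓*3 = 4 - 1 = 3)
-Z(H(1, 2), O) = -2*(1 + 6*1) = -2*(1 + 6) = -2*7 = -1*14 = -14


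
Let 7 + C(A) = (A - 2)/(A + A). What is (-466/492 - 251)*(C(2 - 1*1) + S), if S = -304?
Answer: 38612917/492 ≈ 78482.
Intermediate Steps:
C(A) = -7 + (-2 + A)/(2*A) (C(A) = -7 + (A - 2)/(A + A) = -7 + (-2 + A)/((2*A)) = -7 + (-2 + A)*(1/(2*A)) = -7 + (-2 + A)/(2*A))
(-466/492 - 251)*(C(2 - 1*1) + S) = (-466/492 - 251)*((-13/2 - 1/(2 - 1*1)) - 304) = (-466*1/492 - 251)*((-13/2 - 1/(2 - 1)) - 304) = (-233/246 - 251)*((-13/2 - 1/1) - 304) = -61979*((-13/2 - 1*1) - 304)/246 = -61979*((-13/2 - 1) - 304)/246 = -61979*(-15/2 - 304)/246 = -61979/246*(-623/2) = 38612917/492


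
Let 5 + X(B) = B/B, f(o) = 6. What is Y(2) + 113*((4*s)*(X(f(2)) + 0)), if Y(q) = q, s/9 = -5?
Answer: 81362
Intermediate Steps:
s = -45 (s = 9*(-5) = -45)
X(B) = -4 (X(B) = -5 + B/B = -5 + 1 = -4)
Y(2) + 113*((4*s)*(X(f(2)) + 0)) = 2 + 113*((4*(-45))*(-4 + 0)) = 2 + 113*(-180*(-4)) = 2 + 113*720 = 2 + 81360 = 81362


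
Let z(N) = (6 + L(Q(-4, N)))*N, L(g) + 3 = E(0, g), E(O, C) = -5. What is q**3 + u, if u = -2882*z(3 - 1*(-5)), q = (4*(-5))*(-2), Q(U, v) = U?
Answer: 110112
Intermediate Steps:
L(g) = -8 (L(g) = -3 - 5 = -8)
q = 40 (q = -20*(-2) = 40)
z(N) = -2*N (z(N) = (6 - 8)*N = -2*N)
u = 46112 (u = -(-5764)*(3 - 1*(-5)) = -(-5764)*(3 + 5) = -(-5764)*8 = -2882*(-16) = 46112)
q**3 + u = 40**3 + 46112 = 64000 + 46112 = 110112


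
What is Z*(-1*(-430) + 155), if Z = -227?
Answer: -132795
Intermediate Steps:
Z*(-1*(-430) + 155) = -227*(-1*(-430) + 155) = -227*(430 + 155) = -227*585 = -132795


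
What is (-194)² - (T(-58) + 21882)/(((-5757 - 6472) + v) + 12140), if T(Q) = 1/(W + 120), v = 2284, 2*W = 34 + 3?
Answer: 22877191224/608015 ≈ 37626.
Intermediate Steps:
W = 37/2 (W = (34 + 3)/2 = (½)*37 = 37/2 ≈ 18.500)
T(Q) = 2/277 (T(Q) = 1/(37/2 + 120) = 1/(277/2) = 2/277)
(-194)² - (T(-58) + 21882)/(((-5757 - 6472) + v) + 12140) = (-194)² - (2/277 + 21882)/(((-5757 - 6472) + 2284) + 12140) = 37636 - 6061316/(277*((-12229 + 2284) + 12140)) = 37636 - 6061316/(277*(-9945 + 12140)) = 37636 - 6061316/(277*2195) = 37636 - 1*6061316/608015 = 37636 - 6061316/608015 = 22877191224/608015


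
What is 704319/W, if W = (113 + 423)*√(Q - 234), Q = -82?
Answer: -704319*I*√79/84688 ≈ -73.92*I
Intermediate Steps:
W = 1072*I*√79 (W = (113 + 423)*√(-82 - 234) = 536*√(-316) = 536*(2*I*√79) = 1072*I*√79 ≈ 9528.1*I)
704319/W = 704319/((1072*I*√79)) = 704319*(-I*√79/84688) = -704319*I*√79/84688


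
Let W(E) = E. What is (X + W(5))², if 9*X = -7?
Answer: 1444/81 ≈ 17.827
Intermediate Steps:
X = -7/9 (X = (⅑)*(-7) = -7/9 ≈ -0.77778)
(X + W(5))² = (-7/9 + 5)² = (38/9)² = 1444/81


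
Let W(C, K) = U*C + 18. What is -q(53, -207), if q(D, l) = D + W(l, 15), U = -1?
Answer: -278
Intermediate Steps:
W(C, K) = 18 - C (W(C, K) = -C + 18 = 18 - C)
q(D, l) = 18 + D - l (q(D, l) = D + (18 - l) = 18 + D - l)
-q(53, -207) = -(18 + 53 - 1*(-207)) = -(18 + 53 + 207) = -1*278 = -278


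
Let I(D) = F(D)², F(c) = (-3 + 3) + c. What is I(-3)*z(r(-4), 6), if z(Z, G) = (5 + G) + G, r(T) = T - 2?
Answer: 153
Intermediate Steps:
r(T) = -2 + T
F(c) = c (F(c) = 0 + c = c)
I(D) = D²
z(Z, G) = 5 + 2*G
I(-3)*z(r(-4), 6) = (-3)²*(5 + 2*6) = 9*(5 + 12) = 9*17 = 153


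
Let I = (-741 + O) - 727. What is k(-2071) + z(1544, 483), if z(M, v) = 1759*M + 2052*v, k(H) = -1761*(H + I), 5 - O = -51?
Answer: 9840575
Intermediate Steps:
O = 56 (O = 5 - 1*(-51) = 5 + 51 = 56)
I = -1412 (I = (-741 + 56) - 727 = -685 - 727 = -1412)
k(H) = 2486532 - 1761*H (k(H) = -1761*(H - 1412) = -1761*(-1412 + H) = 2486532 - 1761*H)
k(-2071) + z(1544, 483) = (2486532 - 1761*(-2071)) + (1759*1544 + 2052*483) = (2486532 + 3647031) + (2715896 + 991116) = 6133563 + 3707012 = 9840575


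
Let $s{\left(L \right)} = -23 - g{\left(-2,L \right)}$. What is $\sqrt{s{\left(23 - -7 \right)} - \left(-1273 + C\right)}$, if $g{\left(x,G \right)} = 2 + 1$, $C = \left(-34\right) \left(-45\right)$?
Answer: $i \sqrt{283} \approx 16.823 i$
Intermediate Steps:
$C = 1530$
$g{\left(x,G \right)} = 3$
$s{\left(L \right)} = -26$ ($s{\left(L \right)} = -23 - 3 = -26$)
$\sqrt{s{\left(23 - -7 \right)} - \left(-1273 + C\right)} = \sqrt{-26 + \left(1273 - 1530\right)} = \sqrt{-26 - 257} = \sqrt{-283} = i \sqrt{283}$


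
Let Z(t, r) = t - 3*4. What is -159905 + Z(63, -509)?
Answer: -159854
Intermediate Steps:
Z(t, r) = -12 + t (Z(t, r) = t - 12 = -12 + t)
-159905 + Z(63, -509) = -159905 + (-12 + 63) = -159905 + 51 = -159854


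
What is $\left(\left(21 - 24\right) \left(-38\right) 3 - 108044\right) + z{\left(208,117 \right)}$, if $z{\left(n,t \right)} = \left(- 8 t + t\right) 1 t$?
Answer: $-203525$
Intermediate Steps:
$z{\left(n,t \right)} = - 7 t^{2}$ ($z{\left(n,t \right)} = - 7 t 1 t = - 7 t t = - 7 t^{2}$)
$\left(\left(21 - 24\right) \left(-38\right) 3 - 108044\right) + z{\left(208,117 \right)} = \left(\left(21 - 24\right) \left(-38\right) 3 - 108044\right) - 7 \cdot 117^{2} = \left(\left(21 - 24\right) \left(-38\right) 3 - 108044\right) - 95823 = \left(\left(-3\right) \left(-38\right) 3 - 108044\right) - 95823 = \left(114 \cdot 3 - 108044\right) - 95823 = \left(342 - 108044\right) - 95823 = -107702 - 95823 = -203525$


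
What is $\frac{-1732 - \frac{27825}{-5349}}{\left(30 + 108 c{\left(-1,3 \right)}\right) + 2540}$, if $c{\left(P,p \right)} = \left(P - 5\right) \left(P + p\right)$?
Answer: $- \frac{236837}{174734} \approx -1.3554$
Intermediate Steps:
$c{\left(P,p \right)} = \left(-5 + P\right) \left(P + p\right)$
$\frac{-1732 - \frac{27825}{-5349}}{\left(30 + 108 c{\left(-1,3 \right)}\right) + 2540} = \frac{-1732 - \frac{27825}{-5349}}{\left(30 + 108 \left(\left(-1\right)^{2} - -5 - 15 - 3\right)\right) + 2540} = \frac{-1732 - - \frac{9275}{1783}}{\left(30 + 108 \left(1 + 5 - 15 - 3\right)\right) + 2540} = \frac{-1732 + \frac{9275}{1783}}{\left(30 + 108 \left(-12\right)\right) + 2540} = - \frac{3078881}{1783 \left(\left(30 - 1296\right) + 2540\right)} = - \frac{3078881}{1783 \left(-1266 + 2540\right)} = - \frac{3078881}{1783 \cdot 1274} = \left(- \frac{3078881}{1783}\right) \frac{1}{1274} = - \frac{236837}{174734}$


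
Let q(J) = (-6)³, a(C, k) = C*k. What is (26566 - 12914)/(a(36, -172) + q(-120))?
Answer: -3413/1602 ≈ -2.1305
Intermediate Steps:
q(J) = -216
(26566 - 12914)/(a(36, -172) + q(-120)) = (26566 - 12914)/(36*(-172) - 216) = 13652/(-6192 - 216) = 13652/(-6408) = 13652*(-1/6408) = -3413/1602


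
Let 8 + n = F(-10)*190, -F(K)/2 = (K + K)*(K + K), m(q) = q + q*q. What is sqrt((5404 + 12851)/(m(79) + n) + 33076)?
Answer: sqrt(175508805077926)/72844 ≈ 181.87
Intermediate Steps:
m(q) = q + q**2
F(K) = -8*K**2 (F(K) = -2*(K + K)*(K + K) = -2*2*K*2*K = -8*K**2)
n = -152008 (n = -8 - 8*(-10)**2*190 = -8 - 8*100*190 = -8 - 800*190 = -8 - 152000 = -152008)
sqrt((5404 + 12851)/(m(79) + n) + 33076) = sqrt((5404 + 12851)/(79*(1 + 79) - 152008) + 33076) = sqrt(18255/(79*80 - 152008) + 33076) = sqrt(18255/(6320 - 152008) + 33076) = sqrt(18255/(-145688) + 33076) = sqrt(18255*(-1/145688) + 33076) = sqrt(-18255/145688 + 33076) = sqrt(4818758033/145688) = sqrt(175508805077926)/72844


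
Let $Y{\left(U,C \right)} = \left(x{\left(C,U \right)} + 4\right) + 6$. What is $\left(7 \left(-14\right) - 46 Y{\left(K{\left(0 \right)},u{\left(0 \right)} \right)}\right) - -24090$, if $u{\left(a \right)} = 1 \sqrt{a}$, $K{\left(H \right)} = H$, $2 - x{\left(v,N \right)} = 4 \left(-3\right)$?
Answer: $22888$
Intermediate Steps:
$x{\left(v,N \right)} = 14$ ($x{\left(v,N \right)} = 2 - 4 \left(-3\right) = 2 - -12 = 2 + 12 = 14$)
$u{\left(a \right)} = \sqrt{a}$
$Y{\left(U,C \right)} = 24$ ($Y{\left(U,C \right)} = \left(14 + 4\right) + 6 = 18 + 6 = 24$)
$\left(7 \left(-14\right) - 46 Y{\left(K{\left(0 \right)},u{\left(0 \right)} \right)}\right) - -24090 = \left(7 \left(-14\right) - 1104\right) - -24090 = \left(-98 - 1104\right) + 24090 = -1202 + 24090 = 22888$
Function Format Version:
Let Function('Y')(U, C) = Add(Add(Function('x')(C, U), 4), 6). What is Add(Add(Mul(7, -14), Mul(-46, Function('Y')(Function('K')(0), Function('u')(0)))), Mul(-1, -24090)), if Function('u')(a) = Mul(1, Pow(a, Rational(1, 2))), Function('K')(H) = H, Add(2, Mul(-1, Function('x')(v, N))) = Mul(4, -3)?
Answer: 22888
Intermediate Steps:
Function('x')(v, N) = 14 (Function('x')(v, N) = Add(2, Mul(-1, Mul(4, -3))) = Add(2, Mul(-1, -12)) = Add(2, 12) = 14)
Function('u')(a) = Pow(a, Rational(1, 2))
Function('Y')(U, C) = 24 (Function('Y')(U, C) = Add(Add(14, 4), 6) = Add(18, 6) = 24)
Add(Add(Mul(7, -14), Mul(-46, Function('Y')(Function('K')(0), Function('u')(0)))), Mul(-1, -24090)) = Add(Add(Mul(7, -14), Mul(-46, 24)), Mul(-1, -24090)) = Add(Add(-98, -1104), 24090) = Add(-1202, 24090) = 22888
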